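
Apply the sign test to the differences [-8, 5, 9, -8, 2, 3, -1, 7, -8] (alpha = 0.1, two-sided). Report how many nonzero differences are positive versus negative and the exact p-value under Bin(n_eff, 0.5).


Step 1: Discard zero differences. Original n = 9; n_eff = number of nonzero differences = 9.
Nonzero differences (with sign): -8, +5, +9, -8, +2, +3, -1, +7, -8
Step 2: Count signs: positive = 5, negative = 4.
Step 3: Under H0: P(positive) = 0.5, so the number of positives S ~ Bin(9, 0.5).
Step 4: Two-sided exact p-value = sum of Bin(9,0.5) probabilities at or below the observed probability = 1.000000.
Step 5: alpha = 0.1. fail to reject H0.

n_eff = 9, pos = 5, neg = 4, p = 1.000000, fail to reject H0.


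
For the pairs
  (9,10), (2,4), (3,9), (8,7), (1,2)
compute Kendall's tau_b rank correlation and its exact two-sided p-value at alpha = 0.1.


Step 1: Enumerate the 10 unordered pairs (i,j) with i<j and classify each by sign(x_j-x_i) * sign(y_j-y_i).
  (1,2):dx=-7,dy=-6->C; (1,3):dx=-6,dy=-1->C; (1,4):dx=-1,dy=-3->C; (1,5):dx=-8,dy=-8->C
  (2,3):dx=+1,dy=+5->C; (2,4):dx=+6,dy=+3->C; (2,5):dx=-1,dy=-2->C; (3,4):dx=+5,dy=-2->D
  (3,5):dx=-2,dy=-7->C; (4,5):dx=-7,dy=-5->C
Step 2: C = 9, D = 1, total pairs = 10.
Step 3: tau = (C - D)/(n(n-1)/2) = (9 - 1)/10 = 0.800000.
Step 4: Exact two-sided p-value (enumerate n! = 120 permutations of y under H0): p = 0.083333.
Step 5: alpha = 0.1. reject H0.

tau_b = 0.8000 (C=9, D=1), p = 0.083333, reject H0.


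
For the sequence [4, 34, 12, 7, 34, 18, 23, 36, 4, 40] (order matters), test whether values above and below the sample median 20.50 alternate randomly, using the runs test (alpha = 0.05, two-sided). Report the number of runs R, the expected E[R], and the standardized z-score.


Step 1: Compute median = 20.50; label A = above, B = below.
Labels in order: BABBABAABA  (n_A = 5, n_B = 5)
Step 2: Count runs R = 8.
Step 3: Under H0 (random ordering), E[R] = 2*n_A*n_B/(n_A+n_B) + 1 = 2*5*5/10 + 1 = 6.0000.
        Var[R] = 2*n_A*n_B*(2*n_A*n_B - n_A - n_B) / ((n_A+n_B)^2 * (n_A+n_B-1)) = 2000/900 = 2.2222.
        SD[R] = 1.4907.
Step 4: Continuity-corrected z = (R - 0.5 - E[R]) / SD[R] = (8 - 0.5 - 6.0000) / 1.4907 = 1.0062.
Step 5: Two-sided p-value via normal approximation = 2*(1 - Phi(|z|)) = 0.314305.
Step 6: alpha = 0.05. fail to reject H0.

R = 8, z = 1.0062, p = 0.314305, fail to reject H0.


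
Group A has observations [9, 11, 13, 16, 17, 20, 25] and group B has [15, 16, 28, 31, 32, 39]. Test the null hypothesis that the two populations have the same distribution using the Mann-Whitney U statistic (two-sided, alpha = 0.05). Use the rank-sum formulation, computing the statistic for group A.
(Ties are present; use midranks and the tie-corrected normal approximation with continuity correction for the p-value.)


Step 1: Combine and sort all 13 observations; assign midranks.
sorted (value, group): (9,X), (11,X), (13,X), (15,Y), (16,X), (16,Y), (17,X), (20,X), (25,X), (28,Y), (31,Y), (32,Y), (39,Y)
ranks: 9->1, 11->2, 13->3, 15->4, 16->5.5, 16->5.5, 17->7, 20->8, 25->9, 28->10, 31->11, 32->12, 39->13
Step 2: Rank sum for X: R1 = 1 + 2 + 3 + 5.5 + 7 + 8 + 9 = 35.5.
Step 3: U_X = R1 - n1(n1+1)/2 = 35.5 - 7*8/2 = 35.5 - 28 = 7.5.
       U_Y = n1*n2 - U_X = 42 - 7.5 = 34.5.
Step 4: Ties are present, so use the tie-corrected normal approximation (with continuity correction) for the p-value.
Step 5: p-value = 0.062928; compare to alpha = 0.05. fail to reject H0.

U_X = 7.5, p = 0.062928, fail to reject H0 at alpha = 0.05.


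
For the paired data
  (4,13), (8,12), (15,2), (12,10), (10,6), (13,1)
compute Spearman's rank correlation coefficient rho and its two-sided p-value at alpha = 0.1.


Step 1: Rank x and y separately (midranks; no ties here).
rank(x): 4->1, 8->2, 15->6, 12->4, 10->3, 13->5
rank(y): 13->6, 12->5, 2->2, 10->4, 6->3, 1->1
Step 2: d_i = R_x(i) - R_y(i); compute d_i^2.
  (1-6)^2=25, (2-5)^2=9, (6-2)^2=16, (4-4)^2=0, (3-3)^2=0, (5-1)^2=16
sum(d^2) = 66.
Step 3: rho = 1 - 6*66 / (6*(6^2 - 1)) = 1 - 396/210 = -0.885714.
Step 4: Under H0, t = rho * sqrt((n-2)/(1-rho^2)) = -3.8158 ~ t(4).
Step 5: Two-sided p-value from the t-distribution with 4 df = 0.018845.
Step 6: alpha = 0.1. reject H0.

rho = -0.8857, p = 0.018845, reject H0 at alpha = 0.1.


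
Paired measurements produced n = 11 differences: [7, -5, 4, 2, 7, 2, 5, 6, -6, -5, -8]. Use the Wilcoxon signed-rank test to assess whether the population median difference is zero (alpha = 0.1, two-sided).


Step 1: Drop any zero differences (none here) and take |d_i|.
|d| = [7, 5, 4, 2, 7, 2, 5, 6, 6, 5, 8]
Step 2: Midrank |d_i| (ties get averaged ranks).
ranks: |7|->9.5, |5|->5, |4|->3, |2|->1.5, |7|->9.5, |2|->1.5, |5|->5, |6|->7.5, |6|->7.5, |5|->5, |8|->11
Step 3: Attach original signs; sum ranks with positive sign and with negative sign.
W+ = 9.5 + 3 + 1.5 + 9.5 + 1.5 + 5 + 7.5 = 37.5
W- = 5 + 7.5 + 5 + 11 = 28.5
(Check: W+ + W- = 66 should equal n(n+1)/2 = 66.)
Step 4: Test statistic W = min(W+, W-) = 28.5.
Step 5: Ties in |d|, so use the tie-corrected normal approximation.
        E[W] = n(n+1)/4 = 11*12/4 = 33.
        Tie groups: |d|=2 (t=2), |d|=5 (t=3), |d|=6 (t=2), |d|=7 (t=2); sum(t^3 - t) = 42.
        Var[W] = n(n+1)(2n+1)/24 - sum(t^3-t)/48 = 3036/24 - 42/48 = 125.625.
        z = (W - E[W]) / sqrt(Var[W]) = (28.5 - 33) / 11.2083 = -0.4015.
        Two-sided p = 2*Phi(z) = 0.688060.
Step 6: alpha = 0.1. fail to reject H0.

W+ = 37.5, W- = 28.5, W = min = 28.5, p = 0.688060, fail to reject H0.


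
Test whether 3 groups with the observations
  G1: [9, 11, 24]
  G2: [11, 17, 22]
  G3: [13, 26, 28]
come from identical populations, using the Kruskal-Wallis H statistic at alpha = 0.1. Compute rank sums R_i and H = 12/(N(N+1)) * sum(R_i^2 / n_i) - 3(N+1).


Step 1: Combine all N = 9 observations and assign midranks.
sorted (value, group, rank): (9,G1,1), (11,G1,2.5), (11,G2,2.5), (13,G3,4), (17,G2,5), (22,G2,6), (24,G1,7), (26,G3,8), (28,G3,9)
Step 2: Sum ranks within each group.
R_1 = 10.5 (n_1 = 3)
R_2 = 13.5 (n_2 = 3)
R_3 = 21 (n_3 = 3)
Step 3: H = 12/(N(N+1)) * sum(R_i^2/n_i) - 3(N+1)
     = 12/(9*10) * (10.5^2/3 + 13.5^2/3 + 21^2/3) - 3*10
     = 0.133333 * 244.5 - 30
     = 2.600000.
Step 4: Ties present; correction factor C = 1 - 6/(9^3 - 9) = 0.991667. Corrected H = 2.600000 / 0.991667 = 2.621849.
Step 5: Under H0, H ~ chi^2(2); p-value = 0.269571.
Step 6: alpha = 0.1. fail to reject H0.

H = 2.6218, df = 2, p = 0.269571, fail to reject H0.


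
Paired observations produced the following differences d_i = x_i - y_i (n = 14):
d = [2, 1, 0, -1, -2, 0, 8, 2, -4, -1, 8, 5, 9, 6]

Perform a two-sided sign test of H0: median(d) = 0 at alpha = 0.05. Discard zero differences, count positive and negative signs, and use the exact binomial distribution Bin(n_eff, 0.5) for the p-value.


Step 1: Discard zero differences. Original n = 14; n_eff = number of nonzero differences = 12.
Nonzero differences (with sign): +2, +1, -1, -2, +8, +2, -4, -1, +8, +5, +9, +6
Step 2: Count signs: positive = 8, negative = 4.
Step 3: Under H0: P(positive) = 0.5, so the number of positives S ~ Bin(12, 0.5).
Step 4: Two-sided exact p-value = sum of Bin(12,0.5) probabilities at or below the observed probability = 0.387695.
Step 5: alpha = 0.05. fail to reject H0.

n_eff = 12, pos = 8, neg = 4, p = 0.387695, fail to reject H0.


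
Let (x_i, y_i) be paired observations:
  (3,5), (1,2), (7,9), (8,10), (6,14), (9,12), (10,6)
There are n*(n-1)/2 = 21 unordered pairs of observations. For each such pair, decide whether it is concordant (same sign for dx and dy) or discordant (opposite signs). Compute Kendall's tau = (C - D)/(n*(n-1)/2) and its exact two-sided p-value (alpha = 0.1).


Step 1: Enumerate the 21 unordered pairs (i,j) with i<j and classify each by sign(x_j-x_i) * sign(y_j-y_i).
  (1,2):dx=-2,dy=-3->C; (1,3):dx=+4,dy=+4->C; (1,4):dx=+5,dy=+5->C; (1,5):dx=+3,dy=+9->C
  (1,6):dx=+6,dy=+7->C; (1,7):dx=+7,dy=+1->C; (2,3):dx=+6,dy=+7->C; (2,4):dx=+7,dy=+8->C
  (2,5):dx=+5,dy=+12->C; (2,6):dx=+8,dy=+10->C; (2,7):dx=+9,dy=+4->C; (3,4):dx=+1,dy=+1->C
  (3,5):dx=-1,dy=+5->D; (3,6):dx=+2,dy=+3->C; (3,7):dx=+3,dy=-3->D; (4,5):dx=-2,dy=+4->D
  (4,6):dx=+1,dy=+2->C; (4,7):dx=+2,dy=-4->D; (5,6):dx=+3,dy=-2->D; (5,7):dx=+4,dy=-8->D
  (6,7):dx=+1,dy=-6->D
Step 2: C = 14, D = 7, total pairs = 21.
Step 3: tau = (C - D)/(n(n-1)/2) = (14 - 7)/21 = 0.333333.
Step 4: Exact two-sided p-value (enumerate n! = 5040 permutations of y under H0): p = 0.381349.
Step 5: alpha = 0.1. fail to reject H0.

tau_b = 0.3333 (C=14, D=7), p = 0.381349, fail to reject H0.


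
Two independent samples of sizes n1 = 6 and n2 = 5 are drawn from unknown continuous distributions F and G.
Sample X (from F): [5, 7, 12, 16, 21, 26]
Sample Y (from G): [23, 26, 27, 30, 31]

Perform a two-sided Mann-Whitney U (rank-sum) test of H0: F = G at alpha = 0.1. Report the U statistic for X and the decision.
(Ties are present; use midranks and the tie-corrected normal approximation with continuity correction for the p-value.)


Step 1: Combine and sort all 11 observations; assign midranks.
sorted (value, group): (5,X), (7,X), (12,X), (16,X), (21,X), (23,Y), (26,X), (26,Y), (27,Y), (30,Y), (31,Y)
ranks: 5->1, 7->2, 12->3, 16->4, 21->5, 23->6, 26->7.5, 26->7.5, 27->9, 30->10, 31->11
Step 2: Rank sum for X: R1 = 1 + 2 + 3 + 4 + 5 + 7.5 = 22.5.
Step 3: U_X = R1 - n1(n1+1)/2 = 22.5 - 6*7/2 = 22.5 - 21 = 1.5.
       U_Y = n1*n2 - U_X = 30 - 1.5 = 28.5.
Step 4: Ties are present, so use the tie-corrected normal approximation (with continuity correction) for the p-value.
Step 5: p-value = 0.017365; compare to alpha = 0.1. reject H0.

U_X = 1.5, p = 0.017365, reject H0 at alpha = 0.1.


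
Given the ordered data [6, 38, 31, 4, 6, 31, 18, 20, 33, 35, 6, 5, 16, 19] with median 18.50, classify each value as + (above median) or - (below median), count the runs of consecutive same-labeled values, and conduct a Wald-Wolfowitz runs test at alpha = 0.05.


Step 1: Compute median = 18.50; label A = above, B = below.
Labels in order: BAABBABAAABBBA  (n_A = 7, n_B = 7)
Step 2: Count runs R = 8.
Step 3: Under H0 (random ordering), E[R] = 2*n_A*n_B/(n_A+n_B) + 1 = 2*7*7/14 + 1 = 8.0000.
        Var[R] = 2*n_A*n_B*(2*n_A*n_B - n_A - n_B) / ((n_A+n_B)^2 * (n_A+n_B-1)) = 8232/2548 = 3.2308.
        SD[R] = 1.7974.
Step 4: R = E[R], so z = 0 with no continuity correction.
Step 5: Two-sided p-value via normal approximation = 2*(1 - Phi(|z|)) = 1.000000.
Step 6: alpha = 0.05. fail to reject H0.

R = 8, z = 0.0000, p = 1.000000, fail to reject H0.


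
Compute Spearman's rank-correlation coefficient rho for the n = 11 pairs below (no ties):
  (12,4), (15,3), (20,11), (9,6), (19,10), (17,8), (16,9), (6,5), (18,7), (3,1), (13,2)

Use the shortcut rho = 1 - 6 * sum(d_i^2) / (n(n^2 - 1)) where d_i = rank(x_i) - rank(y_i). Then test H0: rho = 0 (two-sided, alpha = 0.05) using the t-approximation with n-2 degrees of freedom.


Step 1: Rank x and y separately (midranks; no ties here).
rank(x): 12->4, 15->6, 20->11, 9->3, 19->10, 17->8, 16->7, 6->2, 18->9, 3->1, 13->5
rank(y): 4->4, 3->3, 11->11, 6->6, 10->10, 8->8, 9->9, 5->5, 7->7, 1->1, 2->2
Step 2: d_i = R_x(i) - R_y(i); compute d_i^2.
  (4-4)^2=0, (6-3)^2=9, (11-11)^2=0, (3-6)^2=9, (10-10)^2=0, (8-8)^2=0, (7-9)^2=4, (2-5)^2=9, (9-7)^2=4, (1-1)^2=0, (5-2)^2=9
sum(d^2) = 44.
Step 3: rho = 1 - 6*44 / (11*(11^2 - 1)) = 1 - 264/1320 = 0.800000.
Step 4: Under H0, t = rho * sqrt((n-2)/(1-rho^2)) = 4.0000 ~ t(9).
Step 5: Two-sided p-value from the t-distribution with 9 df = 0.003110.
Step 6: alpha = 0.05. reject H0.

rho = 0.8000, p = 0.003110, reject H0 at alpha = 0.05.


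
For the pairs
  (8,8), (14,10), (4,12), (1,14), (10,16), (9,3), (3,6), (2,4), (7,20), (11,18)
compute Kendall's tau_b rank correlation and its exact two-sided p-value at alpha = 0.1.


Step 1: Enumerate the 45 unordered pairs (i,j) with i<j and classify each by sign(x_j-x_i) * sign(y_j-y_i).
  (1,2):dx=+6,dy=+2->C; (1,3):dx=-4,dy=+4->D; (1,4):dx=-7,dy=+6->D; (1,5):dx=+2,dy=+8->C
  (1,6):dx=+1,dy=-5->D; (1,7):dx=-5,dy=-2->C; (1,8):dx=-6,dy=-4->C; (1,9):dx=-1,dy=+12->D
  (1,10):dx=+3,dy=+10->C; (2,3):dx=-10,dy=+2->D; (2,4):dx=-13,dy=+4->D; (2,5):dx=-4,dy=+6->D
  (2,6):dx=-5,dy=-7->C; (2,7):dx=-11,dy=-4->C; (2,8):dx=-12,dy=-6->C; (2,9):dx=-7,dy=+10->D
  (2,10):dx=-3,dy=+8->D; (3,4):dx=-3,dy=+2->D; (3,5):dx=+6,dy=+4->C; (3,6):dx=+5,dy=-9->D
  (3,7):dx=-1,dy=-6->C; (3,8):dx=-2,dy=-8->C; (3,9):dx=+3,dy=+8->C; (3,10):dx=+7,dy=+6->C
  (4,5):dx=+9,dy=+2->C; (4,6):dx=+8,dy=-11->D; (4,7):dx=+2,dy=-8->D; (4,8):dx=+1,dy=-10->D
  (4,9):dx=+6,dy=+6->C; (4,10):dx=+10,dy=+4->C; (5,6):dx=-1,dy=-13->C; (5,7):dx=-7,dy=-10->C
  (5,8):dx=-8,dy=-12->C; (5,9):dx=-3,dy=+4->D; (5,10):dx=+1,dy=+2->C; (6,7):dx=-6,dy=+3->D
  (6,8):dx=-7,dy=+1->D; (6,9):dx=-2,dy=+17->D; (6,10):dx=+2,dy=+15->C; (7,8):dx=-1,dy=-2->C
  (7,9):dx=+4,dy=+14->C; (7,10):dx=+8,dy=+12->C; (8,9):dx=+5,dy=+16->C; (8,10):dx=+9,dy=+14->C
  (9,10):dx=+4,dy=-2->D
Step 2: C = 26, D = 19, total pairs = 45.
Step 3: tau = (C - D)/(n(n-1)/2) = (26 - 19)/45 = 0.155556.
Step 4: Exact two-sided p-value (enumerate n! = 3628800 permutations of y under H0): p = 0.600654.
Step 5: alpha = 0.1. fail to reject H0.

tau_b = 0.1556 (C=26, D=19), p = 0.600654, fail to reject H0.


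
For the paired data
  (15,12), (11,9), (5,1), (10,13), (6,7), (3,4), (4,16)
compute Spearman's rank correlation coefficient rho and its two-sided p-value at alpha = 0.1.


Step 1: Rank x and y separately (midranks; no ties here).
rank(x): 15->7, 11->6, 5->3, 10->5, 6->4, 3->1, 4->2
rank(y): 12->5, 9->4, 1->1, 13->6, 7->3, 4->2, 16->7
Step 2: d_i = R_x(i) - R_y(i); compute d_i^2.
  (7-5)^2=4, (6-4)^2=4, (3-1)^2=4, (5-6)^2=1, (4-3)^2=1, (1-2)^2=1, (2-7)^2=25
sum(d^2) = 40.
Step 3: rho = 1 - 6*40 / (7*(7^2 - 1)) = 1 - 240/336 = 0.285714.
Step 4: Under H0, t = rho * sqrt((n-2)/(1-rho^2)) = 0.6667 ~ t(5).
Step 5: Two-sided p-value from the t-distribution with 5 df = 0.534509.
Step 6: alpha = 0.1. fail to reject H0.

rho = 0.2857, p = 0.534509, fail to reject H0 at alpha = 0.1.


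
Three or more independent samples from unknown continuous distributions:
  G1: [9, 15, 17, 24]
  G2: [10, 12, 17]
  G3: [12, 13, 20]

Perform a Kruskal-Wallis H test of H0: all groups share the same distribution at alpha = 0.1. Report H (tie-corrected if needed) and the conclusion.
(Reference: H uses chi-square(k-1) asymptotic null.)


Step 1: Combine all N = 10 observations and assign midranks.
sorted (value, group, rank): (9,G1,1), (10,G2,2), (12,G2,3.5), (12,G3,3.5), (13,G3,5), (15,G1,6), (17,G1,7.5), (17,G2,7.5), (20,G3,9), (24,G1,10)
Step 2: Sum ranks within each group.
R_1 = 24.5 (n_1 = 4)
R_2 = 13 (n_2 = 3)
R_3 = 17.5 (n_3 = 3)
Step 3: H = 12/(N(N+1)) * sum(R_i^2/n_i) - 3(N+1)
     = 12/(10*11) * (24.5^2/4 + 13^2/3 + 17.5^2/3) - 3*11
     = 0.109091 * 308.479 - 33
     = 0.652273.
Step 4: Ties present; correction factor C = 1 - 12/(10^3 - 10) = 0.987879. Corrected H = 0.652273 / 0.987879 = 0.660276.
Step 5: Under H0, H ~ chi^2(2); p-value = 0.718825.
Step 6: alpha = 0.1. fail to reject H0.

H = 0.6603, df = 2, p = 0.718825, fail to reject H0.


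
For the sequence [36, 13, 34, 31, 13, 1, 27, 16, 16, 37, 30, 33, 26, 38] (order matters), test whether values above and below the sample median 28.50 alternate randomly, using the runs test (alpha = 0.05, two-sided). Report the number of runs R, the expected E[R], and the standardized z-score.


Step 1: Compute median = 28.50; label A = above, B = below.
Labels in order: ABAABBBBBAAABA  (n_A = 7, n_B = 7)
Step 2: Count runs R = 7.
Step 3: Under H0 (random ordering), E[R] = 2*n_A*n_B/(n_A+n_B) + 1 = 2*7*7/14 + 1 = 8.0000.
        Var[R] = 2*n_A*n_B*(2*n_A*n_B - n_A - n_B) / ((n_A+n_B)^2 * (n_A+n_B-1)) = 8232/2548 = 3.2308.
        SD[R] = 1.7974.
Step 4: Continuity-corrected z = (R + 0.5 - E[R]) / SD[R] = (7 + 0.5 - 8.0000) / 1.7974 = -0.2782.
Step 5: Two-sided p-value via normal approximation = 2*(1 - Phi(|z|)) = 0.780879.
Step 6: alpha = 0.05. fail to reject H0.

R = 7, z = -0.2782, p = 0.780879, fail to reject H0.


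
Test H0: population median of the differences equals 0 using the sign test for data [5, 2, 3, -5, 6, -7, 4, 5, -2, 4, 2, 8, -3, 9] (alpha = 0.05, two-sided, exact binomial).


Step 1: Discard zero differences. Original n = 14; n_eff = number of nonzero differences = 14.
Nonzero differences (with sign): +5, +2, +3, -5, +6, -7, +4, +5, -2, +4, +2, +8, -3, +9
Step 2: Count signs: positive = 10, negative = 4.
Step 3: Under H0: P(positive) = 0.5, so the number of positives S ~ Bin(14, 0.5).
Step 4: Two-sided exact p-value = sum of Bin(14,0.5) probabilities at or below the observed probability = 0.179565.
Step 5: alpha = 0.05. fail to reject H0.

n_eff = 14, pos = 10, neg = 4, p = 0.179565, fail to reject H0.


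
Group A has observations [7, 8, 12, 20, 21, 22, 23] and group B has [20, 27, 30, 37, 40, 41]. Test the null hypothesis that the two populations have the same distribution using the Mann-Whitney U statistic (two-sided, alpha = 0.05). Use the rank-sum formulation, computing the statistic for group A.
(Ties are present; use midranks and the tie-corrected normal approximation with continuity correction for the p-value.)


Step 1: Combine and sort all 13 observations; assign midranks.
sorted (value, group): (7,X), (8,X), (12,X), (20,X), (20,Y), (21,X), (22,X), (23,X), (27,Y), (30,Y), (37,Y), (40,Y), (41,Y)
ranks: 7->1, 8->2, 12->3, 20->4.5, 20->4.5, 21->6, 22->7, 23->8, 27->9, 30->10, 37->11, 40->12, 41->13
Step 2: Rank sum for X: R1 = 1 + 2 + 3 + 4.5 + 6 + 7 + 8 = 31.5.
Step 3: U_X = R1 - n1(n1+1)/2 = 31.5 - 7*8/2 = 31.5 - 28 = 3.5.
       U_Y = n1*n2 - U_X = 42 - 3.5 = 38.5.
Step 4: Ties are present, so use the tie-corrected normal approximation (with continuity correction) for the p-value.
Step 5: p-value = 0.015019; compare to alpha = 0.05. reject H0.

U_X = 3.5, p = 0.015019, reject H0 at alpha = 0.05.


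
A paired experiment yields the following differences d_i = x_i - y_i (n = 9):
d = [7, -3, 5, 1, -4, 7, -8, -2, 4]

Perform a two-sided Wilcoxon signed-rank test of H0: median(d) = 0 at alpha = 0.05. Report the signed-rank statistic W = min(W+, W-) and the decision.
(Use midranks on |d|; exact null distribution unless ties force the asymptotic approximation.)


Step 1: Drop any zero differences (none here) and take |d_i|.
|d| = [7, 3, 5, 1, 4, 7, 8, 2, 4]
Step 2: Midrank |d_i| (ties get averaged ranks).
ranks: |7|->7.5, |3|->3, |5|->6, |1|->1, |4|->4.5, |7|->7.5, |8|->9, |2|->2, |4|->4.5
Step 3: Attach original signs; sum ranks with positive sign and with negative sign.
W+ = 7.5 + 6 + 1 + 7.5 + 4.5 = 26.5
W- = 3 + 4.5 + 9 + 2 = 18.5
(Check: W+ + W- = 45 should equal n(n+1)/2 = 45.)
Step 4: Test statistic W = min(W+, W-) = 18.5.
Step 5: Ties in |d|, so use the tie-corrected normal approximation.
        E[W] = n(n+1)/4 = 9*10/4 = 22.5.
        Tie groups: |d|=4 (t=2), |d|=7 (t=2); sum(t^3 - t) = 12.
        Var[W] = n(n+1)(2n+1)/24 - sum(t^3-t)/48 = 1710/24 - 12/48 = 71.
        z = (W - E[W]) / sqrt(Var[W]) = (18.5 - 22.5) / 8.4261 = -0.4747.
        Two-sided p = 2*Phi(z) = 0.634992.
Step 6: alpha = 0.05. fail to reject H0.

W+ = 26.5, W- = 18.5, W = min = 18.5, p = 0.634992, fail to reject H0.


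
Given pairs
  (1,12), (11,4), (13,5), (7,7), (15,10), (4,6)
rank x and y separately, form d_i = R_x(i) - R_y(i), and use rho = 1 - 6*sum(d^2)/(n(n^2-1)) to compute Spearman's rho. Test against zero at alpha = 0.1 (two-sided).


Step 1: Rank x and y separately (midranks; no ties here).
rank(x): 1->1, 11->4, 13->5, 7->3, 15->6, 4->2
rank(y): 12->6, 4->1, 5->2, 7->4, 10->5, 6->3
Step 2: d_i = R_x(i) - R_y(i); compute d_i^2.
  (1-6)^2=25, (4-1)^2=9, (5-2)^2=9, (3-4)^2=1, (6-5)^2=1, (2-3)^2=1
sum(d^2) = 46.
Step 3: rho = 1 - 6*46 / (6*(6^2 - 1)) = 1 - 276/210 = -0.314286.
Step 4: Under H0, t = rho * sqrt((n-2)/(1-rho^2)) = -0.6621 ~ t(4).
Step 5: Two-sided p-value from the t-distribution with 4 df = 0.544093.
Step 6: alpha = 0.1. fail to reject H0.

rho = -0.3143, p = 0.544093, fail to reject H0 at alpha = 0.1.


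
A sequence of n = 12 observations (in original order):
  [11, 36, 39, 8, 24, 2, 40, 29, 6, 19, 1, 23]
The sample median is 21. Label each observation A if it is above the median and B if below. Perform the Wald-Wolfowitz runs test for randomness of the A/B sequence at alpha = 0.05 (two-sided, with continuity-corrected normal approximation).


Step 1: Compute median = 21; label A = above, B = below.
Labels in order: BAABABAABBBA  (n_A = 6, n_B = 6)
Step 2: Count runs R = 8.
Step 3: Under H0 (random ordering), E[R] = 2*n_A*n_B/(n_A+n_B) + 1 = 2*6*6/12 + 1 = 7.0000.
        Var[R] = 2*n_A*n_B*(2*n_A*n_B - n_A - n_B) / ((n_A+n_B)^2 * (n_A+n_B-1)) = 4320/1584 = 2.7273.
        SD[R] = 1.6514.
Step 4: Continuity-corrected z = (R - 0.5 - E[R]) / SD[R] = (8 - 0.5 - 7.0000) / 1.6514 = 0.3028.
Step 5: Two-sided p-value via normal approximation = 2*(1 - Phi(|z|)) = 0.762069.
Step 6: alpha = 0.05. fail to reject H0.

R = 8, z = 0.3028, p = 0.762069, fail to reject H0.


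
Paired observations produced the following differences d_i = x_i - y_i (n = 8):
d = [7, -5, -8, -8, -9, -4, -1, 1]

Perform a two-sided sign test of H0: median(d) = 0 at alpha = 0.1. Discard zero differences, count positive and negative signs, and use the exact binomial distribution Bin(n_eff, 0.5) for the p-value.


Step 1: Discard zero differences. Original n = 8; n_eff = number of nonzero differences = 8.
Nonzero differences (with sign): +7, -5, -8, -8, -9, -4, -1, +1
Step 2: Count signs: positive = 2, negative = 6.
Step 3: Under H0: P(positive) = 0.5, so the number of positives S ~ Bin(8, 0.5).
Step 4: Two-sided exact p-value = sum of Bin(8,0.5) probabilities at or below the observed probability = 0.289062.
Step 5: alpha = 0.1. fail to reject H0.

n_eff = 8, pos = 2, neg = 6, p = 0.289062, fail to reject H0.


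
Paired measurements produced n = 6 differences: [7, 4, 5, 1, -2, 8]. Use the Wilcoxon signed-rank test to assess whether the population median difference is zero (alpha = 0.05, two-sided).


Step 1: Drop any zero differences (none here) and take |d_i|.
|d| = [7, 4, 5, 1, 2, 8]
Step 2: Midrank |d_i| (ties get averaged ranks).
ranks: |7|->5, |4|->3, |5|->4, |1|->1, |2|->2, |8|->6
Step 3: Attach original signs; sum ranks with positive sign and with negative sign.
W+ = 5 + 3 + 4 + 1 + 6 = 19
W- = 2 = 2
(Check: W+ + W- = 21 should equal n(n+1)/2 = 21.)
Step 4: Test statistic W = min(W+, W-) = 2.
Step 5: No ties, so the exact null distribution over the 2^6 = 64 sign assignments gives the two-sided p-value = 0.093750.
Step 6: alpha = 0.05. fail to reject H0.

W+ = 19, W- = 2, W = min = 2, p = 0.093750, fail to reject H0.


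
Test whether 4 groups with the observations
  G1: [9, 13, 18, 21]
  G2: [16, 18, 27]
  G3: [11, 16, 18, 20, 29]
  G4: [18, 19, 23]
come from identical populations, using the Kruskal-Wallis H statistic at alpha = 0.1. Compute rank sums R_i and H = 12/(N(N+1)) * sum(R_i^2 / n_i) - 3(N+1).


Step 1: Combine all N = 15 observations and assign midranks.
sorted (value, group, rank): (9,G1,1), (11,G3,2), (13,G1,3), (16,G2,4.5), (16,G3,4.5), (18,G1,7.5), (18,G2,7.5), (18,G3,7.5), (18,G4,7.5), (19,G4,10), (20,G3,11), (21,G1,12), (23,G4,13), (27,G2,14), (29,G3,15)
Step 2: Sum ranks within each group.
R_1 = 23.5 (n_1 = 4)
R_2 = 26 (n_2 = 3)
R_3 = 40 (n_3 = 5)
R_4 = 30.5 (n_4 = 3)
Step 3: H = 12/(N(N+1)) * sum(R_i^2/n_i) - 3(N+1)
     = 12/(15*16) * (23.5^2/4 + 26^2/3 + 40^2/5 + 30.5^2/3) - 3*16
     = 0.050000 * 993.479 - 48
     = 1.673958.
Step 4: Ties present; correction factor C = 1 - 66/(15^3 - 15) = 0.980357. Corrected H = 1.673958 / 0.980357 = 1.707498.
Step 5: Under H0, H ~ chi^2(3); p-value = 0.635268.
Step 6: alpha = 0.1. fail to reject H0.

H = 1.7075, df = 3, p = 0.635268, fail to reject H0.


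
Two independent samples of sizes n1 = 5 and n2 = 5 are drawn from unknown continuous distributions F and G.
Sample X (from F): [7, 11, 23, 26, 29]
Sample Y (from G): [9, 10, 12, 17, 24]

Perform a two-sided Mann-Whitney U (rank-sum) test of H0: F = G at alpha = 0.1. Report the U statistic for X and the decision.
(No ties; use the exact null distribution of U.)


Step 1: Combine and sort all 10 observations; assign midranks.
sorted (value, group): (7,X), (9,Y), (10,Y), (11,X), (12,Y), (17,Y), (23,X), (24,Y), (26,X), (29,X)
ranks: 7->1, 9->2, 10->3, 11->4, 12->5, 17->6, 23->7, 24->8, 26->9, 29->10
Step 2: Rank sum for X: R1 = 1 + 4 + 7 + 9 + 10 = 31.
Step 3: U_X = R1 - n1(n1+1)/2 = 31 - 5*6/2 = 31 - 15 = 16.
       U_Y = n1*n2 - U_X = 25 - 16 = 9.
Step 4: No ties, so the exact null distribution of U (based on enumerating the C(10,5) = 252 equally likely rank assignments) gives the two-sided p-value.
Step 5: p-value = 0.547619; compare to alpha = 0.1. fail to reject H0.

U_X = 16, p = 0.547619, fail to reject H0 at alpha = 0.1.


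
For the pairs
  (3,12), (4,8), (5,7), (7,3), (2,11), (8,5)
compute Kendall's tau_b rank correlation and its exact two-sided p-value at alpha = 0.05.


Step 1: Enumerate the 15 unordered pairs (i,j) with i<j and classify each by sign(x_j-x_i) * sign(y_j-y_i).
  (1,2):dx=+1,dy=-4->D; (1,3):dx=+2,dy=-5->D; (1,4):dx=+4,dy=-9->D; (1,5):dx=-1,dy=-1->C
  (1,6):dx=+5,dy=-7->D; (2,3):dx=+1,dy=-1->D; (2,4):dx=+3,dy=-5->D; (2,5):dx=-2,dy=+3->D
  (2,6):dx=+4,dy=-3->D; (3,4):dx=+2,dy=-4->D; (3,5):dx=-3,dy=+4->D; (3,6):dx=+3,dy=-2->D
  (4,5):dx=-5,dy=+8->D; (4,6):dx=+1,dy=+2->C; (5,6):dx=+6,dy=-6->D
Step 2: C = 2, D = 13, total pairs = 15.
Step 3: tau = (C - D)/(n(n-1)/2) = (2 - 13)/15 = -0.733333.
Step 4: Exact two-sided p-value (enumerate n! = 720 permutations of y under H0): p = 0.055556.
Step 5: alpha = 0.05. fail to reject H0.

tau_b = -0.7333 (C=2, D=13), p = 0.055556, fail to reject H0.


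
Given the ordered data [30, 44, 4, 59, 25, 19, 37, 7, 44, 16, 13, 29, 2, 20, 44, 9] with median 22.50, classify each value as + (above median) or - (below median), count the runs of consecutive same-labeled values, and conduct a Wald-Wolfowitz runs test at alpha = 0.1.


Step 1: Compute median = 22.50; label A = above, B = below.
Labels in order: AABAABABABBABBAB  (n_A = 8, n_B = 8)
Step 2: Count runs R = 12.
Step 3: Under H0 (random ordering), E[R] = 2*n_A*n_B/(n_A+n_B) + 1 = 2*8*8/16 + 1 = 9.0000.
        Var[R] = 2*n_A*n_B*(2*n_A*n_B - n_A - n_B) / ((n_A+n_B)^2 * (n_A+n_B-1)) = 14336/3840 = 3.7333.
        SD[R] = 1.9322.
Step 4: Continuity-corrected z = (R - 0.5 - E[R]) / SD[R] = (12 - 0.5 - 9.0000) / 1.9322 = 1.2939.
Step 5: Two-sided p-value via normal approximation = 2*(1 - Phi(|z|)) = 0.195709.
Step 6: alpha = 0.1. fail to reject H0.

R = 12, z = 1.2939, p = 0.195709, fail to reject H0.


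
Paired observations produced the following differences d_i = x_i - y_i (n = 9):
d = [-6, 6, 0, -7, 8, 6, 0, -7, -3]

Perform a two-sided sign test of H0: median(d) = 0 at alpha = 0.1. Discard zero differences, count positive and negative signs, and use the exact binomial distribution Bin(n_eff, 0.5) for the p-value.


Step 1: Discard zero differences. Original n = 9; n_eff = number of nonzero differences = 7.
Nonzero differences (with sign): -6, +6, -7, +8, +6, -7, -3
Step 2: Count signs: positive = 3, negative = 4.
Step 3: Under H0: P(positive) = 0.5, so the number of positives S ~ Bin(7, 0.5).
Step 4: Two-sided exact p-value = sum of Bin(7,0.5) probabilities at or below the observed probability = 1.000000.
Step 5: alpha = 0.1. fail to reject H0.

n_eff = 7, pos = 3, neg = 4, p = 1.000000, fail to reject H0.


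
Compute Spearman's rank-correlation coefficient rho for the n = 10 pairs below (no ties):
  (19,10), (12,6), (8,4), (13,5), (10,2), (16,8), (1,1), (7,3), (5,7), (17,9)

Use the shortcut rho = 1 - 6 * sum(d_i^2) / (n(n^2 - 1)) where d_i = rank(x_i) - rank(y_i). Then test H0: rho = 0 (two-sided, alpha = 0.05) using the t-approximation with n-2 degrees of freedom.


Step 1: Rank x and y separately (midranks; no ties here).
rank(x): 19->10, 12->6, 8->4, 13->7, 10->5, 16->8, 1->1, 7->3, 5->2, 17->9
rank(y): 10->10, 6->6, 4->4, 5->5, 2->2, 8->8, 1->1, 3->3, 7->7, 9->9
Step 2: d_i = R_x(i) - R_y(i); compute d_i^2.
  (10-10)^2=0, (6-6)^2=0, (4-4)^2=0, (7-5)^2=4, (5-2)^2=9, (8-8)^2=0, (1-1)^2=0, (3-3)^2=0, (2-7)^2=25, (9-9)^2=0
sum(d^2) = 38.
Step 3: rho = 1 - 6*38 / (10*(10^2 - 1)) = 1 - 228/990 = 0.769697.
Step 4: Under H0, t = rho * sqrt((n-2)/(1-rho^2)) = 3.4101 ~ t(8).
Step 5: Two-sided p-value from the t-distribution with 8 df = 0.009222.
Step 6: alpha = 0.05. reject H0.

rho = 0.7697, p = 0.009222, reject H0 at alpha = 0.05.


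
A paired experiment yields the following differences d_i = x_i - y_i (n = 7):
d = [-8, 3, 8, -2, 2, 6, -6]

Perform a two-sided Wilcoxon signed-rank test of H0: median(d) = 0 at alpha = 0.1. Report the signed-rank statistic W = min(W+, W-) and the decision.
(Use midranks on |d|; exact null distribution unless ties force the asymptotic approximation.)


Step 1: Drop any zero differences (none here) and take |d_i|.
|d| = [8, 3, 8, 2, 2, 6, 6]
Step 2: Midrank |d_i| (ties get averaged ranks).
ranks: |8|->6.5, |3|->3, |8|->6.5, |2|->1.5, |2|->1.5, |6|->4.5, |6|->4.5
Step 3: Attach original signs; sum ranks with positive sign and with negative sign.
W+ = 3 + 6.5 + 1.5 + 4.5 = 15.5
W- = 6.5 + 1.5 + 4.5 = 12.5
(Check: W+ + W- = 28 should equal n(n+1)/2 = 28.)
Step 4: Test statistic W = min(W+, W-) = 12.5.
Step 5: Ties in |d|, so use the tie-corrected normal approximation.
        E[W] = n(n+1)/4 = 7*8/4 = 14.
        Tie groups: |d|=2 (t=2), |d|=6 (t=2), |d|=8 (t=2); sum(t^3 - t) = 18.
        Var[W] = n(n+1)(2n+1)/24 - sum(t^3-t)/48 = 840/24 - 18/48 = 34.625.
        z = (W - E[W]) / sqrt(Var[W]) = (12.5 - 14) / 5.8843 = -0.2549.
        Two-sided p = 2*Phi(z) = 0.798788.
Step 6: alpha = 0.1. fail to reject H0.

W+ = 15.5, W- = 12.5, W = min = 12.5, p = 0.798788, fail to reject H0.


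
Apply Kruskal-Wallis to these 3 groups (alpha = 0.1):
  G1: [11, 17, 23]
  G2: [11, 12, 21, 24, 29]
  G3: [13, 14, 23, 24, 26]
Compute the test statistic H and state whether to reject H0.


Step 1: Combine all N = 13 observations and assign midranks.
sorted (value, group, rank): (11,G1,1.5), (11,G2,1.5), (12,G2,3), (13,G3,4), (14,G3,5), (17,G1,6), (21,G2,7), (23,G1,8.5), (23,G3,8.5), (24,G2,10.5), (24,G3,10.5), (26,G3,12), (29,G2,13)
Step 2: Sum ranks within each group.
R_1 = 16 (n_1 = 3)
R_2 = 35 (n_2 = 5)
R_3 = 40 (n_3 = 5)
Step 3: H = 12/(N(N+1)) * sum(R_i^2/n_i) - 3(N+1)
     = 12/(13*14) * (16^2/3 + 35^2/5 + 40^2/5) - 3*14
     = 0.065934 * 650.333 - 42
     = 0.879121.
Step 4: Ties present; correction factor C = 1 - 18/(13^3 - 13) = 0.991758. Corrected H = 0.879121 / 0.991758 = 0.886427.
Step 5: Under H0, H ~ chi^2(2); p-value = 0.641970.
Step 6: alpha = 0.1. fail to reject H0.

H = 0.8864, df = 2, p = 0.641970, fail to reject H0.


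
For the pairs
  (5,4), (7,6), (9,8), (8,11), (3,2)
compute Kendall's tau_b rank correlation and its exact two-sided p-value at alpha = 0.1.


Step 1: Enumerate the 10 unordered pairs (i,j) with i<j and classify each by sign(x_j-x_i) * sign(y_j-y_i).
  (1,2):dx=+2,dy=+2->C; (1,3):dx=+4,dy=+4->C; (1,4):dx=+3,dy=+7->C; (1,5):dx=-2,dy=-2->C
  (2,3):dx=+2,dy=+2->C; (2,4):dx=+1,dy=+5->C; (2,5):dx=-4,dy=-4->C; (3,4):dx=-1,dy=+3->D
  (3,5):dx=-6,dy=-6->C; (4,5):dx=-5,dy=-9->C
Step 2: C = 9, D = 1, total pairs = 10.
Step 3: tau = (C - D)/(n(n-1)/2) = (9 - 1)/10 = 0.800000.
Step 4: Exact two-sided p-value (enumerate n! = 120 permutations of y under H0): p = 0.083333.
Step 5: alpha = 0.1. reject H0.

tau_b = 0.8000 (C=9, D=1), p = 0.083333, reject H0.


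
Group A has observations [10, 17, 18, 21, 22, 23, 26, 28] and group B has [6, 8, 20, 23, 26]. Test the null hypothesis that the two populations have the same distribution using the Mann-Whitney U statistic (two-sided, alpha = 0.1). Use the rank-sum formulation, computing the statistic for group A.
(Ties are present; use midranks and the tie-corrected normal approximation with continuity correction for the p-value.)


Step 1: Combine and sort all 13 observations; assign midranks.
sorted (value, group): (6,Y), (8,Y), (10,X), (17,X), (18,X), (20,Y), (21,X), (22,X), (23,X), (23,Y), (26,X), (26,Y), (28,X)
ranks: 6->1, 8->2, 10->3, 17->4, 18->5, 20->6, 21->7, 22->8, 23->9.5, 23->9.5, 26->11.5, 26->11.5, 28->13
Step 2: Rank sum for X: R1 = 3 + 4 + 5 + 7 + 8 + 9.5 + 11.5 + 13 = 61.
Step 3: U_X = R1 - n1(n1+1)/2 = 61 - 8*9/2 = 61 - 36 = 25.
       U_Y = n1*n2 - U_X = 40 - 25 = 15.
Step 4: Ties are present, so use the tie-corrected normal approximation (with continuity correction) for the p-value.
Step 5: p-value = 0.508901; compare to alpha = 0.1. fail to reject H0.

U_X = 25, p = 0.508901, fail to reject H0 at alpha = 0.1.


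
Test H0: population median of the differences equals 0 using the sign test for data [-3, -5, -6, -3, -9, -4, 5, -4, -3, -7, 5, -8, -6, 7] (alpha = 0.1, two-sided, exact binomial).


Step 1: Discard zero differences. Original n = 14; n_eff = number of nonzero differences = 14.
Nonzero differences (with sign): -3, -5, -6, -3, -9, -4, +5, -4, -3, -7, +5, -8, -6, +7
Step 2: Count signs: positive = 3, negative = 11.
Step 3: Under H0: P(positive) = 0.5, so the number of positives S ~ Bin(14, 0.5).
Step 4: Two-sided exact p-value = sum of Bin(14,0.5) probabilities at or below the observed probability = 0.057373.
Step 5: alpha = 0.1. reject H0.

n_eff = 14, pos = 3, neg = 11, p = 0.057373, reject H0.


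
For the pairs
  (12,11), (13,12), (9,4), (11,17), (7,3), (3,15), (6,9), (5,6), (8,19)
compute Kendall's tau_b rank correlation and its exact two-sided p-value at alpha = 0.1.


Step 1: Enumerate the 36 unordered pairs (i,j) with i<j and classify each by sign(x_j-x_i) * sign(y_j-y_i).
  (1,2):dx=+1,dy=+1->C; (1,3):dx=-3,dy=-7->C; (1,4):dx=-1,dy=+6->D; (1,5):dx=-5,dy=-8->C
  (1,6):dx=-9,dy=+4->D; (1,7):dx=-6,dy=-2->C; (1,8):dx=-7,dy=-5->C; (1,9):dx=-4,dy=+8->D
  (2,3):dx=-4,dy=-8->C; (2,4):dx=-2,dy=+5->D; (2,5):dx=-6,dy=-9->C; (2,6):dx=-10,dy=+3->D
  (2,7):dx=-7,dy=-3->C; (2,8):dx=-8,dy=-6->C; (2,9):dx=-5,dy=+7->D; (3,4):dx=+2,dy=+13->C
  (3,5):dx=-2,dy=-1->C; (3,6):dx=-6,dy=+11->D; (3,7):dx=-3,dy=+5->D; (3,8):dx=-4,dy=+2->D
  (3,9):dx=-1,dy=+15->D; (4,5):dx=-4,dy=-14->C; (4,6):dx=-8,dy=-2->C; (4,7):dx=-5,dy=-8->C
  (4,8):dx=-6,dy=-11->C; (4,9):dx=-3,dy=+2->D; (5,6):dx=-4,dy=+12->D; (5,7):dx=-1,dy=+6->D
  (5,8):dx=-2,dy=+3->D; (5,9):dx=+1,dy=+16->C; (6,7):dx=+3,dy=-6->D; (6,8):dx=+2,dy=-9->D
  (6,9):dx=+5,dy=+4->C; (7,8):dx=-1,dy=-3->C; (7,9):dx=+2,dy=+10->C; (8,9):dx=+3,dy=+13->C
Step 2: C = 20, D = 16, total pairs = 36.
Step 3: tau = (C - D)/(n(n-1)/2) = (20 - 16)/36 = 0.111111.
Step 4: Exact two-sided p-value (enumerate n! = 362880 permutations of y under H0): p = 0.761414.
Step 5: alpha = 0.1. fail to reject H0.

tau_b = 0.1111 (C=20, D=16), p = 0.761414, fail to reject H0.


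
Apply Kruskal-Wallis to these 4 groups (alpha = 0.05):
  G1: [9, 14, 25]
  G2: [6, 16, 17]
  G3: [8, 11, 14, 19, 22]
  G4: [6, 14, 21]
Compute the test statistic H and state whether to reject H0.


Step 1: Combine all N = 14 observations and assign midranks.
sorted (value, group, rank): (6,G2,1.5), (6,G4,1.5), (8,G3,3), (9,G1,4), (11,G3,5), (14,G1,7), (14,G3,7), (14,G4,7), (16,G2,9), (17,G2,10), (19,G3,11), (21,G4,12), (22,G3,13), (25,G1,14)
Step 2: Sum ranks within each group.
R_1 = 25 (n_1 = 3)
R_2 = 20.5 (n_2 = 3)
R_3 = 39 (n_3 = 5)
R_4 = 20.5 (n_4 = 3)
Step 3: H = 12/(N(N+1)) * sum(R_i^2/n_i) - 3(N+1)
     = 12/(14*15) * (25^2/3 + 20.5^2/3 + 39^2/5 + 20.5^2/3) - 3*15
     = 0.057143 * 792.7 - 45
     = 0.297143.
Step 4: Ties present; correction factor C = 1 - 30/(14^3 - 14) = 0.989011. Corrected H = 0.297143 / 0.989011 = 0.300444.
Step 5: Under H0, H ~ chi^2(3); p-value = 0.959945.
Step 6: alpha = 0.05. fail to reject H0.

H = 0.3004, df = 3, p = 0.959945, fail to reject H0.


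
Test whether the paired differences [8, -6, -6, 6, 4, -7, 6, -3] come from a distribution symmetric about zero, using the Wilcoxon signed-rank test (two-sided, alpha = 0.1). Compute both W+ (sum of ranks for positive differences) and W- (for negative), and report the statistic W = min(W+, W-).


Step 1: Drop any zero differences (none here) and take |d_i|.
|d| = [8, 6, 6, 6, 4, 7, 6, 3]
Step 2: Midrank |d_i| (ties get averaged ranks).
ranks: |8|->8, |6|->4.5, |6|->4.5, |6|->4.5, |4|->2, |7|->7, |6|->4.5, |3|->1
Step 3: Attach original signs; sum ranks with positive sign and with negative sign.
W+ = 8 + 4.5 + 2 + 4.5 = 19
W- = 4.5 + 4.5 + 7 + 1 = 17
(Check: W+ + W- = 36 should equal n(n+1)/2 = 36.)
Step 4: Test statistic W = min(W+, W-) = 17.
Step 5: Ties in |d|, so use the tie-corrected normal approximation.
        E[W] = n(n+1)/4 = 8*9/4 = 18.
        Tie groups: |d|=6 (t=4); sum(t^3 - t) = 60.
        Var[W] = n(n+1)(2n+1)/24 - sum(t^3-t)/48 = 1224/24 - 60/48 = 49.75.
        z = (W - E[W]) / sqrt(Var[W]) = (17 - 18) / 7.0534 = -0.1418.
        Two-sided p = 2*Phi(z) = 0.887257.
Step 6: alpha = 0.1. fail to reject H0.

W+ = 19, W- = 17, W = min = 17, p = 0.887257, fail to reject H0.


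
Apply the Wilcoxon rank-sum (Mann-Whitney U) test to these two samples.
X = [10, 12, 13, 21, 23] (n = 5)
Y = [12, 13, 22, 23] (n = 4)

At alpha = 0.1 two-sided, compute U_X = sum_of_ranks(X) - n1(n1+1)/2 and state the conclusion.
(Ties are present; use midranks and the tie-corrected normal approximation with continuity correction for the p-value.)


Step 1: Combine and sort all 9 observations; assign midranks.
sorted (value, group): (10,X), (12,X), (12,Y), (13,X), (13,Y), (21,X), (22,Y), (23,X), (23,Y)
ranks: 10->1, 12->2.5, 12->2.5, 13->4.5, 13->4.5, 21->6, 22->7, 23->8.5, 23->8.5
Step 2: Rank sum for X: R1 = 1 + 2.5 + 4.5 + 6 + 8.5 = 22.5.
Step 3: U_X = R1 - n1(n1+1)/2 = 22.5 - 5*6/2 = 22.5 - 15 = 7.5.
       U_Y = n1*n2 - U_X = 20 - 7.5 = 12.5.
Step 4: Ties are present, so use the tie-corrected normal approximation (with continuity correction) for the p-value.
Step 5: p-value = 0.619796; compare to alpha = 0.1. fail to reject H0.

U_X = 7.5, p = 0.619796, fail to reject H0 at alpha = 0.1.


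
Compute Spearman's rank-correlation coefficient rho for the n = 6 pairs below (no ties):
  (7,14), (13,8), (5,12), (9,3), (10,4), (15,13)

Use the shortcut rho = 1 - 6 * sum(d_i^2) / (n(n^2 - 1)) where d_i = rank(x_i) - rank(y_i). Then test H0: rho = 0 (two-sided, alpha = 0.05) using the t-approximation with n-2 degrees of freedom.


Step 1: Rank x and y separately (midranks; no ties here).
rank(x): 7->2, 13->5, 5->1, 9->3, 10->4, 15->6
rank(y): 14->6, 8->3, 12->4, 3->1, 4->2, 13->5
Step 2: d_i = R_x(i) - R_y(i); compute d_i^2.
  (2-6)^2=16, (5-3)^2=4, (1-4)^2=9, (3-1)^2=4, (4-2)^2=4, (6-5)^2=1
sum(d^2) = 38.
Step 3: rho = 1 - 6*38 / (6*(6^2 - 1)) = 1 - 228/210 = -0.085714.
Step 4: Under H0, t = rho * sqrt((n-2)/(1-rho^2)) = -0.1721 ~ t(4).
Step 5: Two-sided p-value from the t-distribution with 4 df = 0.871743.
Step 6: alpha = 0.05. fail to reject H0.

rho = -0.0857, p = 0.871743, fail to reject H0 at alpha = 0.05.


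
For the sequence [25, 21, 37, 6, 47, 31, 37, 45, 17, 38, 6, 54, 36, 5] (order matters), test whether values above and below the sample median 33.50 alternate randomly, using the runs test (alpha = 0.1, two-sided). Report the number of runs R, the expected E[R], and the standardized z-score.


Step 1: Compute median = 33.50; label A = above, B = below.
Labels in order: BBABABAABABAAB  (n_A = 7, n_B = 7)
Step 2: Count runs R = 11.
Step 3: Under H0 (random ordering), E[R] = 2*n_A*n_B/(n_A+n_B) + 1 = 2*7*7/14 + 1 = 8.0000.
        Var[R] = 2*n_A*n_B*(2*n_A*n_B - n_A - n_B) / ((n_A+n_B)^2 * (n_A+n_B-1)) = 8232/2548 = 3.2308.
        SD[R] = 1.7974.
Step 4: Continuity-corrected z = (R - 0.5 - E[R]) / SD[R] = (11 - 0.5 - 8.0000) / 1.7974 = 1.3909.
Step 5: Two-sided p-value via normal approximation = 2*(1 - Phi(|z|)) = 0.164264.
Step 6: alpha = 0.1. fail to reject H0.

R = 11, z = 1.3909, p = 0.164264, fail to reject H0.


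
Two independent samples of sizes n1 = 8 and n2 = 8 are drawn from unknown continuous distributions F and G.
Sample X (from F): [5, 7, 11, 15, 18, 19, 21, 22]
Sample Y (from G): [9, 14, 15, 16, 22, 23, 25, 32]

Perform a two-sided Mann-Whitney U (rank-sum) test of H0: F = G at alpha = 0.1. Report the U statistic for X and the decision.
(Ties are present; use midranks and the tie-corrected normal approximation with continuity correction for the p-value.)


Step 1: Combine and sort all 16 observations; assign midranks.
sorted (value, group): (5,X), (7,X), (9,Y), (11,X), (14,Y), (15,X), (15,Y), (16,Y), (18,X), (19,X), (21,X), (22,X), (22,Y), (23,Y), (25,Y), (32,Y)
ranks: 5->1, 7->2, 9->3, 11->4, 14->5, 15->6.5, 15->6.5, 16->8, 18->9, 19->10, 21->11, 22->12.5, 22->12.5, 23->14, 25->15, 32->16
Step 2: Rank sum for X: R1 = 1 + 2 + 4 + 6.5 + 9 + 10 + 11 + 12.5 = 56.
Step 3: U_X = R1 - n1(n1+1)/2 = 56 - 8*9/2 = 56 - 36 = 20.
       U_Y = n1*n2 - U_X = 64 - 20 = 44.
Step 4: Ties are present, so use the tie-corrected normal approximation (with continuity correction) for the p-value.
Step 5: p-value = 0.226463; compare to alpha = 0.1. fail to reject H0.

U_X = 20, p = 0.226463, fail to reject H0 at alpha = 0.1.
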